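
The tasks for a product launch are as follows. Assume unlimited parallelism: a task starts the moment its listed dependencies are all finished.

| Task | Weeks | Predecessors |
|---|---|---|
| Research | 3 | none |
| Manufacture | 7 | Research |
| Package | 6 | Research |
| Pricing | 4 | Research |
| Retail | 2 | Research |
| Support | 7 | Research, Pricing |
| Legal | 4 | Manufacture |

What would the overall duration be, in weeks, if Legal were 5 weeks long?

15

The binding path is Research→Manufacture→Legal = 3+7+4 = 14; finish at 14 weeks.
Legal lies on that path, so at 5 weeks the path becomes 15 weeks.
No other chain overtakes it, so the finish is 15 weeks.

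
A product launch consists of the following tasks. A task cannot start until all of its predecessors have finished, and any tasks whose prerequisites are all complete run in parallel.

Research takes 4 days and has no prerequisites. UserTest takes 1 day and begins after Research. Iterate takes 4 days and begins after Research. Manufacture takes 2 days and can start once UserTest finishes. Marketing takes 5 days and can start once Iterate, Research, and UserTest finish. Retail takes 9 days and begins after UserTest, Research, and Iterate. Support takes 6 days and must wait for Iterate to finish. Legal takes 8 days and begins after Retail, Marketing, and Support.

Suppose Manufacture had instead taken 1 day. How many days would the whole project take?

Baseline: Research→Iterate→Retail→Legal = 4+4+9+8 = 25 → 25 days.
Manufacture has 18 days of float (longest path through it is 7).
No other chain overtakes it, so the finish is 25 days.

25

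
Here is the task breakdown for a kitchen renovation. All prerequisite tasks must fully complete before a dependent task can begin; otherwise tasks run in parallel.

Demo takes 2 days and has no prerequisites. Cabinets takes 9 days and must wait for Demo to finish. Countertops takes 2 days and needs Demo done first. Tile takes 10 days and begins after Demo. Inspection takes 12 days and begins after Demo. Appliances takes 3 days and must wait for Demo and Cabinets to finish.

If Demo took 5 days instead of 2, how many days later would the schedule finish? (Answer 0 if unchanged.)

3

As given, the longest chain is Demo→Cabinets→Appliances = 2+9+3 = 14, so the finish is 14 days.
Demo lies on that path, so at 5 days the path becomes 17 days.
That remains the longest chain; total 17 days.
Change in finish: 17 − 14 = +3 days.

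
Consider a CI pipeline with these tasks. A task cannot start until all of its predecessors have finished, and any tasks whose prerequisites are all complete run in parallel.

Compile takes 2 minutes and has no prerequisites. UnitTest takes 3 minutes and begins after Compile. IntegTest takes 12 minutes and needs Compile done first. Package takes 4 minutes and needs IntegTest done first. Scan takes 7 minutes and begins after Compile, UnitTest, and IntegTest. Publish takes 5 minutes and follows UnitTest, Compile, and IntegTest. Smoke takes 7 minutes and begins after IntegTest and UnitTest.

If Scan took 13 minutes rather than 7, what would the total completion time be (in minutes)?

As given, the longest chain is Compile→IntegTest→Scan = 2+12+7 = 21, so the finish is 21 minutes.
Since Scan is critical, the +6 change carries straight to that chain (now 27 minutes).
The critical path is still Compile→IntegTest→Scan; finish is now 27 minutes.

27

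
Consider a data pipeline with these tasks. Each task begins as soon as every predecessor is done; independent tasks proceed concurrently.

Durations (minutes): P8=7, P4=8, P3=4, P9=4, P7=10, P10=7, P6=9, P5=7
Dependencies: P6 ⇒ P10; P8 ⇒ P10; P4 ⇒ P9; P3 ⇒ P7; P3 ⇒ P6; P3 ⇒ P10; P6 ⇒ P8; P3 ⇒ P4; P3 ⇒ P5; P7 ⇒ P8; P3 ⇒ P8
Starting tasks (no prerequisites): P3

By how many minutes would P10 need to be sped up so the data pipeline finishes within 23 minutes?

Current finish: 28 minutes; target: 23.
P10 is on every critical path, so each minute cut from P10 cuts the finish by one (this holds down to a finish of 22).
Need 28 − 23 = 5 minutes off P10 → P10 becomes 2 minutes, finish becomes 23.

5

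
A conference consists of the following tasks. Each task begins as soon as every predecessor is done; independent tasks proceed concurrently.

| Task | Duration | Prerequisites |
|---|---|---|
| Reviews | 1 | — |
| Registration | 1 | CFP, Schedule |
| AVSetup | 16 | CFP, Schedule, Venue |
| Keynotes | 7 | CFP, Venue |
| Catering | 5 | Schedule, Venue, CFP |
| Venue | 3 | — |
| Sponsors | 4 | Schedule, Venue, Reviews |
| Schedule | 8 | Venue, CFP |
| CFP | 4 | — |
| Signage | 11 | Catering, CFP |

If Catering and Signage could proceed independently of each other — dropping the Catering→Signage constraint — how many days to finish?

28

Original critical path: CFP→Schedule→Catering→Signage = 4+8+5+11 = 28 ⇒ 28 days.
Without Catering→Signage, Signage's earliest start moves from 17 to 4.
After: CFP→Schedule→AVSetup = 4+8+16 = 28 → 28 days.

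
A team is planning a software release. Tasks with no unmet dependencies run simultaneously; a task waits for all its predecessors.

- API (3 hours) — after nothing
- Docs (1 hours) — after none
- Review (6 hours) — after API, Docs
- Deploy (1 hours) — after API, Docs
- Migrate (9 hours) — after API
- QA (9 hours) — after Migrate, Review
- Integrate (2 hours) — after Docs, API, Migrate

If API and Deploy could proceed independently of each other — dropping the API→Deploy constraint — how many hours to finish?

21

With the dependency in place, API→Migrate→QA = 3+9+9 = 21 sets the finish at 21 hours.
Without API→Deploy, Deploy's earliest start moves from 3 to 1.
After: API→Migrate→QA = 3+9+9 = 21 → 21 hours.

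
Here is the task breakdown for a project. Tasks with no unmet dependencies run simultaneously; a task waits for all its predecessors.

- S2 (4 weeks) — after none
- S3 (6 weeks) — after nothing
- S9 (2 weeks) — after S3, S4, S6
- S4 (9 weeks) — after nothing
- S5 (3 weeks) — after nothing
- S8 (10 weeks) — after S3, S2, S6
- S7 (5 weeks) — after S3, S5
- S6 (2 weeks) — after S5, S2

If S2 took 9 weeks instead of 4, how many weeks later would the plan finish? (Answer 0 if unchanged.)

Actual critical path: S2→S6→S8 = 4+2+10 = 16 ⇒ 16 weeks.
S2 lies on that path, so at 9 weeks the path becomes 21 weeks.
No other chain overtakes it, so the finish is 21 weeks.
Change in finish: 21 − 16 = +5 weeks.

5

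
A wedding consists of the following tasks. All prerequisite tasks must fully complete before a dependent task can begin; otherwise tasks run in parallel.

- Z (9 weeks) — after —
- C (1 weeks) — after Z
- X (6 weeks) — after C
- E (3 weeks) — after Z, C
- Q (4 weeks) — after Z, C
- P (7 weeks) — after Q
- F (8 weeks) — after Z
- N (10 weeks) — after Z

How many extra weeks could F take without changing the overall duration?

The longest chain is Z→C→Q→P = 9+1+4+7 = 21; overall finish 21 weeks.
The longest chain containing F totals 17 weeks.
So F can slip 21 − 17 = 4 weeks.

4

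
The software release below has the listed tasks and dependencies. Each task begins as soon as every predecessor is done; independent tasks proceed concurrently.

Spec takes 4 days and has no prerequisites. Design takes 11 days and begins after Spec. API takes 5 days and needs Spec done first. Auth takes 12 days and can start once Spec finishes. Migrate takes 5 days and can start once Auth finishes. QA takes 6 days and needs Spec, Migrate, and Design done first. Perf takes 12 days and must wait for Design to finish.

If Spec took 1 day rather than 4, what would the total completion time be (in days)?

Baseline: Spec→Design→Perf = 4+11+12 = 27 → 27 days.
Spec lies on that path, so at 1 day the path becomes 24 days.
That remains the longest chain; total 24 days.

24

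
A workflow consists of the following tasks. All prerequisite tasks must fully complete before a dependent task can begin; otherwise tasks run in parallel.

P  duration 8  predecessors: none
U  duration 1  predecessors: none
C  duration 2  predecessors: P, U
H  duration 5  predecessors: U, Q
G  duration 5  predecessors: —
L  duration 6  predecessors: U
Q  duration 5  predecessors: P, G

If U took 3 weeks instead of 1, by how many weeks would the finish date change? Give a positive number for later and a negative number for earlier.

0

The binding path is P→Q→H = 8+5+5 = 18; finish at 18 weeks.
The longest path through U is only 7 weeks, so U has float 11.
The critical path is still P→Q→H; finish is now 18 weeks.
Change in finish: 18 − 18 = +0 weeks.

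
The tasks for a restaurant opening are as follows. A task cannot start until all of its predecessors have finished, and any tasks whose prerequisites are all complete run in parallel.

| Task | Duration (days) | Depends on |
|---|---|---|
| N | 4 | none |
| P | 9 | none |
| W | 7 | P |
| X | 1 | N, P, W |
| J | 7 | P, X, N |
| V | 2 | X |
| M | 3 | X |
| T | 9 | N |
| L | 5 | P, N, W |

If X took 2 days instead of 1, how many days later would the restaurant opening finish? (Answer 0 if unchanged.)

Baseline: P→W→X→J = 9+7+1+7 = 24 → 24 days.
X lies on that path, so at 2 days the path becomes 25 days.
The critical path is still P→W→X→J; finish is now 25 days.
Change in finish: 25 − 24 = +1 days.

1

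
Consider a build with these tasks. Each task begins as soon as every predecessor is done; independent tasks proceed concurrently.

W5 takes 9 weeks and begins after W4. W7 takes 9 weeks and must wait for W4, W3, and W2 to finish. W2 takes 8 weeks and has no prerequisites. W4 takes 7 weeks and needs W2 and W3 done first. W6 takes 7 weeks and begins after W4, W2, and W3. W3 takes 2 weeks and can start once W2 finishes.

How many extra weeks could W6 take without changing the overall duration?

2

The longest chain is W2→W3→W4→W5 = 8+2+7+9 = 26; overall finish 26 weeks.
W6 finishes as early as 24 and must finish by 26.
So W6 can slip 26 − 24 = 2 weeks.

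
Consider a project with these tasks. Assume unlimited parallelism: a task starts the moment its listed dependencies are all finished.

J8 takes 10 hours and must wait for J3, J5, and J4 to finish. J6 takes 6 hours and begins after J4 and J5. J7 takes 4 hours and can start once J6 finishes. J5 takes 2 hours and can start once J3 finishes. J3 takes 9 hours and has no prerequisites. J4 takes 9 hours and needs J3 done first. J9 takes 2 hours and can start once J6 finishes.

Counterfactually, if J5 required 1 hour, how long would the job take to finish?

As given, the longest chain is J3→J4→J6→J7 = 9+9+6+4 = 28, so the finish is 28 hours.
J5 has 7 hours of float (longest path through it is 21).
No other chain overtakes it, so the finish is 28 hours.

28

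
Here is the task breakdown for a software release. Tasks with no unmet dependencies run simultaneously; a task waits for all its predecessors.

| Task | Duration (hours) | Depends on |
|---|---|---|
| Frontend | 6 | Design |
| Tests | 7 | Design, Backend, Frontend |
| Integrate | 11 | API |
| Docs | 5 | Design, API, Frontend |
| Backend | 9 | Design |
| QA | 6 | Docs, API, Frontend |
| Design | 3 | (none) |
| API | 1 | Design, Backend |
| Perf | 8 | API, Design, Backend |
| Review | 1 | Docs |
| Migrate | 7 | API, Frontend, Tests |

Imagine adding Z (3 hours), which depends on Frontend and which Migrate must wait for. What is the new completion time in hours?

Originally the project takes 26 hours.
With Z inserted, Migrate now waits for max(API, Frontend, Tests, Z).
New critical path: Design→Backend→Tests→Migrate = 3+9+7+7 = 26 ⇒ 26 hours.

26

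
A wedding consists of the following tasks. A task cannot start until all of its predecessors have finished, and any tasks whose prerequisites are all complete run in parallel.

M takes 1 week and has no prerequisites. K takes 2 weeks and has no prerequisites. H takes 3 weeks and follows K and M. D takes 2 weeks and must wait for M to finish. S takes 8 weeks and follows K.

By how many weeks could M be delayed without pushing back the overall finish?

6

K→S = 2+8 = 10 sets the makespan at 10 weeks.
Longest path through M: 4 weeks (earliest finish 1, latest finish 7).
So M can slip 7 − 1 = 6 weeks.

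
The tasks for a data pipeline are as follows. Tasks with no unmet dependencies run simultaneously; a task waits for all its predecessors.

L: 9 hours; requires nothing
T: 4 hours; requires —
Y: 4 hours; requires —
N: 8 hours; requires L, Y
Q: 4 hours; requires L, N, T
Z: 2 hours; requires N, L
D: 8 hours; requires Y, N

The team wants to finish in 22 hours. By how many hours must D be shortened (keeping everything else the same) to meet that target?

3

Current finish: 25 hours; target: 22.
D is on every critical path, so each hour cut from D cuts the finish by one (this holds down to a finish of 21).
Need 25 − 22 = 3 hours off D → D becomes 5 hours, finish becomes 22.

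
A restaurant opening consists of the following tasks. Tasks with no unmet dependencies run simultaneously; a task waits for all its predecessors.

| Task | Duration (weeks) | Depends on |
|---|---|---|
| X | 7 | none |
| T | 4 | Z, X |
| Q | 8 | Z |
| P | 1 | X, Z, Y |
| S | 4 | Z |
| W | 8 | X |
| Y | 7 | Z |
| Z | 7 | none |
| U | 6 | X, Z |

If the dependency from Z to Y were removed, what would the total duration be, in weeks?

15

Before: longest chain X→W = 7+8 = 15, finish 15.
Without Z→Y, Y's earliest start moves from 7 to 0.
After: X→W = 7+8 = 15 → 15 weeks.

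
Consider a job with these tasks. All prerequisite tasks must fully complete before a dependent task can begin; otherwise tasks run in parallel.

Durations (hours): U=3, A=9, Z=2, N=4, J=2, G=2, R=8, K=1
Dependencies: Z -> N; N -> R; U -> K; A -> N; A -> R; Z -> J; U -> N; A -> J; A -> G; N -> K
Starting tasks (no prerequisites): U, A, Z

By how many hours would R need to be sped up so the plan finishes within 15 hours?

Current finish: 21 hours; target: 15.
R is on every critical path, so each hour cut from R cuts the finish by one (this holds down to a finish of 14).
Need 21 − 15 = 6 hours off R → R becomes 2 hours, finish becomes 15.

6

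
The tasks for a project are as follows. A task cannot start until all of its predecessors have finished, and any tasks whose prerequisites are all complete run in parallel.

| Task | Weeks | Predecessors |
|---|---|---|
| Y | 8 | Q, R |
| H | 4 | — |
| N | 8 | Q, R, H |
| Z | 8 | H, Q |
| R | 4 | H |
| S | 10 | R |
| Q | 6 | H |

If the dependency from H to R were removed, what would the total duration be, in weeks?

Before: longest chain H→R→S = 4+4+10 = 18, finish 18.
Without H→R, R's earliest start moves from 4 to 0.
After: H→Q→Z = 4+6+8 = 18 → 18 weeks.

18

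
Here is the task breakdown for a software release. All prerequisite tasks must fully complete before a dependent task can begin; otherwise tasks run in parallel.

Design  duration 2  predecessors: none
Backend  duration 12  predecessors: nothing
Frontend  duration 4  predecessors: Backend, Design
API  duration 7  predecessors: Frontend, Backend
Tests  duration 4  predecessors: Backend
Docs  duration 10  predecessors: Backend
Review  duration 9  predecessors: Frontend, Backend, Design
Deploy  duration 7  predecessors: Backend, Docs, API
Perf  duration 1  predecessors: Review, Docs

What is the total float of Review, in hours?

4

Critical path: Backend→Frontend→API→Deploy = 12+4+7+7 = 30, so the finish is 30 hours.
Longest path through Review: 26 hours (earliest finish 25, latest finish 29).
So Review can slip 29 − 25 = 4 hours.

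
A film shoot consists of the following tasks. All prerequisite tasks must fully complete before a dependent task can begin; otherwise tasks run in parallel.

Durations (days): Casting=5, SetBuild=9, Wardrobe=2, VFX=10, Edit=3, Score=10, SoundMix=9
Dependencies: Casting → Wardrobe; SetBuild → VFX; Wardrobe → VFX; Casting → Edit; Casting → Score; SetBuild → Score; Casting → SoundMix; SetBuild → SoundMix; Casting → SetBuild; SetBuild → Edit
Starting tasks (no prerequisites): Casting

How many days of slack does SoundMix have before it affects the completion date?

Critical path: Casting→SetBuild→VFX = 5+9+10 = 24, so the finish is 24 days.
The longest chain containing SoundMix totals 23 days.
So SoundMix can slip 24 − 23 = 1 day.

1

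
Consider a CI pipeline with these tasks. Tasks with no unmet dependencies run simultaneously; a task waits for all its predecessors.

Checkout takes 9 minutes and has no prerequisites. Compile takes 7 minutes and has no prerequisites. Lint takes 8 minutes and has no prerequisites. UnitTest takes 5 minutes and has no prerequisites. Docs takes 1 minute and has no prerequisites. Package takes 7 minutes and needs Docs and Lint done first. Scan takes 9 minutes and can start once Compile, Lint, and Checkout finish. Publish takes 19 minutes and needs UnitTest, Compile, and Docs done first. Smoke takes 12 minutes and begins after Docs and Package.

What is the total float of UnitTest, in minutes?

Critical path: Lint→Package→Smoke = 8+7+12 = 27, so the finish is 27 minutes.
The longest chain containing UnitTest totals 24 minutes.
Slack of UnitTest = 3 − 0 = 3 minutes.

3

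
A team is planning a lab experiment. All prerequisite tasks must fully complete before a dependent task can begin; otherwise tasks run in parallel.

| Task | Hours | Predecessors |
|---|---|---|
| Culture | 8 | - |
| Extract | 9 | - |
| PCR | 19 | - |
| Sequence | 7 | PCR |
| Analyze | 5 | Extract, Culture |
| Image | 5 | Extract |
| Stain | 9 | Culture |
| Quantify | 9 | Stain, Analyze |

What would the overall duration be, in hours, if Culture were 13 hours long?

31

Critical path before the change: Culture→Stain→Quantify = 8+9+9 = 26 giving 26 hours.
Culture is on the critical path; changing it to 13 makes that path 31 hours.
The critical path is still Culture→Stain→Quantify; finish is now 31 hours.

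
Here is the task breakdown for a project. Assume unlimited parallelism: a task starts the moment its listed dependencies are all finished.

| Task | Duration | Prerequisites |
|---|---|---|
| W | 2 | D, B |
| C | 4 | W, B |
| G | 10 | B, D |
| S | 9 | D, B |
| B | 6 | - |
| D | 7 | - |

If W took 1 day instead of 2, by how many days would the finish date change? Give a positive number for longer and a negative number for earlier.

0

Actual critical path: D→G = 7+10 = 17 ⇒ 17 days.
W has 4 days of float (longest path through it is 13).
That remains the longest chain; total 17 days.
Change in finish: 17 − 17 = +0 days.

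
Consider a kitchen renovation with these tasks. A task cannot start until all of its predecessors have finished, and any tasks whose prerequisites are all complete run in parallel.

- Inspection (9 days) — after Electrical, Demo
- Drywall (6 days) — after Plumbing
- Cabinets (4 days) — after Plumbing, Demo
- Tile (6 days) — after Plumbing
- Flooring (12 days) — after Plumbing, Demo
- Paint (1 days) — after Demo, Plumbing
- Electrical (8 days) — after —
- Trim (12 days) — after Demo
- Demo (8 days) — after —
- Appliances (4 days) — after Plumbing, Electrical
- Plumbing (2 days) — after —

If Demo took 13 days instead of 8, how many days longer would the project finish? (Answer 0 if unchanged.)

5

As given, the longest chain is Demo→Flooring = 8+12 = 20, so the finish is 20 days.
Since Demo is critical, the +5 change carries straight to that chain (now 25 days).
No other chain overtakes it, so the finish is 25 days.
Change in finish: 25 − 20 = +5 days.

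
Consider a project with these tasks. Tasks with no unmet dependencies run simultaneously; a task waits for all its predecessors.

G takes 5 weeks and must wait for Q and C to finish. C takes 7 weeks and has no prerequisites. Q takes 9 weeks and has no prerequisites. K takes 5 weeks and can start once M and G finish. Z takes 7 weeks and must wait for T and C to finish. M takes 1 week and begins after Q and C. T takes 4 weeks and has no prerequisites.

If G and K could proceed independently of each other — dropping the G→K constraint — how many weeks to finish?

15

Original critical path: Q→G→K = 9+5+5 = 19 ⇒ 19 weeks.
Without G→K, K's earliest start moves from 14 to 10.
New critical path: Q→M→K = 9+1+5 = 15 ⇒ 15 weeks.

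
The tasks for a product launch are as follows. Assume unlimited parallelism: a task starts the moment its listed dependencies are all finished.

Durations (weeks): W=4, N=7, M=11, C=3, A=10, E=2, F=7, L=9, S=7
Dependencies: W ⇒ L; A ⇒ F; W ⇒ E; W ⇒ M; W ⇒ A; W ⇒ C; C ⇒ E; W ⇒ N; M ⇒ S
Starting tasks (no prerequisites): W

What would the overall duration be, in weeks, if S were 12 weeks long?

27

Baseline: W→M→S = 4+11+7 = 22 → 22 weeks.
Since S is critical, the +5 change carries straight to that chain (now 27 weeks).
The critical path is still W→M→S; finish is now 27 weeks.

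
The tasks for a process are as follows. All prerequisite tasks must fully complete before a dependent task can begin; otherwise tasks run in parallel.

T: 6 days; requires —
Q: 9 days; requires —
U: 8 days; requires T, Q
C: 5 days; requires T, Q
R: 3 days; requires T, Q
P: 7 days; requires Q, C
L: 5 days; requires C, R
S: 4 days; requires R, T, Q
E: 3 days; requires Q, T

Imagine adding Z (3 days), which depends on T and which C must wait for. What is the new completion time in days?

Originally the job takes 21 days.
With Z inserted, C now waits for max(T, Q, Z).
New critical path: T→Z→C→P = 6+3+5+7 = 21 ⇒ 21 days.

21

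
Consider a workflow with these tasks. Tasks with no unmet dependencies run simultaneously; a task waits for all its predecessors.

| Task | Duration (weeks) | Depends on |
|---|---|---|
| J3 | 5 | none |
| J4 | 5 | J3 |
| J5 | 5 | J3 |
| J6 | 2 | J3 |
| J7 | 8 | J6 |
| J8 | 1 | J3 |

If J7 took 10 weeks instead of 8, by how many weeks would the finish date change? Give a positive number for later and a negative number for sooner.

2

The binding path is J3→J6→J7 = 5+2+8 = 15; finish at 15 weeks.
J7 is on the critical path; changing it to 10 makes that path 17 weeks.
No other chain overtakes it, so the finish is 17 weeks.
Change in finish: 17 − 15 = +2 weeks.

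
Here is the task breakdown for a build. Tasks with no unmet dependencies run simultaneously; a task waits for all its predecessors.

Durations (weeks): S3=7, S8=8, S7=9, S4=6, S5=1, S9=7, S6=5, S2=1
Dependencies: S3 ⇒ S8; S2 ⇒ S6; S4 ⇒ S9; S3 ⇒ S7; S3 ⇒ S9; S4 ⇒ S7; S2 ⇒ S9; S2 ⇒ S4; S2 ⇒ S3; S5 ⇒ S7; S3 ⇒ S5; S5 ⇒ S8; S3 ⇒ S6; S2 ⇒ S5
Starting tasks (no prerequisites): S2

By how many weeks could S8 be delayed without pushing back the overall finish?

1

Critical path: S2→S3→S5→S7 = 1+7+1+9 = 18, so the finish is 18 weeks.
Longest path through S8: 17 weeks (earliest finish 17, latest finish 18).
So S8 can slip 18 − 17 = 1 week.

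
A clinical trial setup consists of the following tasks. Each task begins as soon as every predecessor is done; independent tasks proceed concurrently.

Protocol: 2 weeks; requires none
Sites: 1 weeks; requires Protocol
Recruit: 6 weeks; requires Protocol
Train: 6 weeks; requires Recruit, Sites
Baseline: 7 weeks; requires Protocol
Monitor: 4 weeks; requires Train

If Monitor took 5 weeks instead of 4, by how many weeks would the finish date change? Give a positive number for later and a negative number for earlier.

Actual critical path: Protocol→Recruit→Train→Monitor = 2+6+6+4 = 18 ⇒ 18 weeks.
Monitor lies on that path, so at 5 weeks the path becomes 19 weeks.
That remains the longest chain; total 19 weeks.
Change in finish: 19 − 18 = +1 weeks.

1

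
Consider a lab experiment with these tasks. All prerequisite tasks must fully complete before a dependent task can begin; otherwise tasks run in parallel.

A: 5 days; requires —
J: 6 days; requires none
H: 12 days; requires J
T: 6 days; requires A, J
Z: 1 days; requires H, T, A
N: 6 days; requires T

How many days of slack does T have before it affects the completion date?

J→H→Z = 6+12+1 = 19 sets the makespan at 19 days.
T finishes as early as 12 and must finish by 13.
So T can slip 13 − 12 = 1 day.

1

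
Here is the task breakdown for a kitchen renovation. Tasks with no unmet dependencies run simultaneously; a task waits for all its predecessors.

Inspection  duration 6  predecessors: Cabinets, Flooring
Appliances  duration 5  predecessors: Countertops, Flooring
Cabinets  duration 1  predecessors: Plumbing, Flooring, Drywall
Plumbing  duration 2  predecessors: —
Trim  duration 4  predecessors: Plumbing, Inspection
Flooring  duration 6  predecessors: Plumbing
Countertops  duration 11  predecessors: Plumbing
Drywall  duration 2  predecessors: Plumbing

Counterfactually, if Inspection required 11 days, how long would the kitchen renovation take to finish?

Actual critical path: Plumbing→Flooring→Cabinets→Inspection→Trim = 2+6+1+6+4 = 19 ⇒ 19 days.
Since Inspection is critical, the +5 change carries straight to that chain (now 24 days).
No other chain overtakes it, so the finish is 24 days.

24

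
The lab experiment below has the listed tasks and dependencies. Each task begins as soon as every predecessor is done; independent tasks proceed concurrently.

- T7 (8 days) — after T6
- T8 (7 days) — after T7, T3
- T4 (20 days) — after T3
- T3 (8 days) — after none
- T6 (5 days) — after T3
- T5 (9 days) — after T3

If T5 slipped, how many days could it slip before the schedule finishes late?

11

T3→T4 = 8+20 = 28 sets the makespan at 28 days.
T5 finishes as early as 17 and must finish by 28.
Float = 28 − 17 = 11.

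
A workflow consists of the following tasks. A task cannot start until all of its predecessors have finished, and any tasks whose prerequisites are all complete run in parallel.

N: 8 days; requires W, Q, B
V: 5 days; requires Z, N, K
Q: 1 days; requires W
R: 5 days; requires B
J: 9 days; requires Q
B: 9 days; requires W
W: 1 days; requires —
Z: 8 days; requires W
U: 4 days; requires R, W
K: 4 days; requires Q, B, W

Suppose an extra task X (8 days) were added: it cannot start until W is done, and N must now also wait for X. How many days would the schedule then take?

Originally the schedule takes 23 days.
With X inserted, N now waits for max(W, Q, B, X).
New critical path: W→B→N→V = 1+9+8+5 = 23 ⇒ 23 days.

23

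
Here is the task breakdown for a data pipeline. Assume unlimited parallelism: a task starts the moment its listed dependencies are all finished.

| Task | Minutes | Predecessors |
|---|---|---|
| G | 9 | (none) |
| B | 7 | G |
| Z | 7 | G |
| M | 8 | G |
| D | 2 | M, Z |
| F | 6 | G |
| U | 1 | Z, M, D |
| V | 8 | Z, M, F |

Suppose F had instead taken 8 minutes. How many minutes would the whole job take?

25

As given, the longest chain is G→M→V = 9+8+8 = 25, so the finish is 25 minutes.
The longest path through F is only 23 minutes, so F has float 2.
That remains the longest chain; total 25 minutes.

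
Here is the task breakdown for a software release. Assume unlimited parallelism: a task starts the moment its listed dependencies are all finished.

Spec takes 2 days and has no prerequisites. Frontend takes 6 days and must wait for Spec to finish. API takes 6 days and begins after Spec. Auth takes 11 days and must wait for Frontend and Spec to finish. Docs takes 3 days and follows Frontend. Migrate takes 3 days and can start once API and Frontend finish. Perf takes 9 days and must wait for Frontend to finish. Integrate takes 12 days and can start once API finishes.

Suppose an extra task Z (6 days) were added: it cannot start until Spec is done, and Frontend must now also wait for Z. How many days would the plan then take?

Originally the plan takes 20 days.
With Z inserted, Frontend now waits for max(Spec, Z).
New critical path: Spec→Z→Frontend→Auth = 2+6+6+11 = 25 ⇒ 25 days.

25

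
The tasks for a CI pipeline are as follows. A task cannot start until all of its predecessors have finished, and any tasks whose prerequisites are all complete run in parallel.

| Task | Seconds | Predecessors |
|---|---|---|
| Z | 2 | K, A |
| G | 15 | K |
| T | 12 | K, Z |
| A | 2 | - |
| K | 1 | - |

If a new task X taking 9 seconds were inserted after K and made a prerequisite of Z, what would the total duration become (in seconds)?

24

Originally the project takes 16 seconds.
With X inserted, Z now waits for max(K, A, X).
New critical path: K→X→Z→T = 1+9+2+12 = 24 ⇒ 24 seconds.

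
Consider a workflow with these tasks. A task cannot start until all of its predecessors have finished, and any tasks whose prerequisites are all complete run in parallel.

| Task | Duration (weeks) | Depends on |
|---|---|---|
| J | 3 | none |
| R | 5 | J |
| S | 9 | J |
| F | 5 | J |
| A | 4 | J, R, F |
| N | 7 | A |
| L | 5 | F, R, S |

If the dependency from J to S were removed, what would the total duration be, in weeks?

19

With the dependency in place, J→R→A→N = 3+5+4+7 = 19 sets the finish at 19 weeks.
Without J→S, S's earliest start moves from 3 to 0.
New critical path: J→R→A→N = 3+5+4+7 = 19 ⇒ 19 weeks.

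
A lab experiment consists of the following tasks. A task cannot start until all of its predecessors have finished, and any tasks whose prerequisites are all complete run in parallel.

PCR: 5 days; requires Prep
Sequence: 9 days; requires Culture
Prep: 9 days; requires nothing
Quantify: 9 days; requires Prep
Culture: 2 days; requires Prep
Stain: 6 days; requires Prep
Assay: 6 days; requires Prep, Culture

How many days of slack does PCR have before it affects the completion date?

The longest chain is Prep→Culture→Sequence = 9+2+9 = 20; overall finish 20 days.
The longest chain containing PCR totals 14 days.
Float = 20 − 14 = 6.

6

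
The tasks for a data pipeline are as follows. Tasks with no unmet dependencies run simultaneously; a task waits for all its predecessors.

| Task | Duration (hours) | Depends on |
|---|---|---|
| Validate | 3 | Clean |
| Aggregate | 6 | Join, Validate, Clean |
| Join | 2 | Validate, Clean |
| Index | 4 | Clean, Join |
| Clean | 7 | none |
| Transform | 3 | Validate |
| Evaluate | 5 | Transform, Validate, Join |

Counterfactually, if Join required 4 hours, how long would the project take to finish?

20

Baseline: Clean→Validate→Join→Aggregate = 7+3+2+6 = 18 → 18 hours.
Join is on the critical path; changing it to 4 makes that path 20 hours.
The critical path is still Clean→Validate→Join→Aggregate; finish is now 20 hours.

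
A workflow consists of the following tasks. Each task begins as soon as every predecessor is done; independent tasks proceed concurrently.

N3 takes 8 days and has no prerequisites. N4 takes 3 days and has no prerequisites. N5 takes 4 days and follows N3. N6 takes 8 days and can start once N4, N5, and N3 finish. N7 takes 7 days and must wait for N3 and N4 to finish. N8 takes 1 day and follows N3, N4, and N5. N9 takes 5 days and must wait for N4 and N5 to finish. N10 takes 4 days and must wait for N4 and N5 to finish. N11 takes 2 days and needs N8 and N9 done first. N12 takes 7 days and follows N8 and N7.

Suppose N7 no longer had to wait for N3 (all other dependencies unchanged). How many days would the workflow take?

20

With the dependency in place, N3→N7→N12 = 8+7+7 = 22 sets the finish at 22 days.
Without N3→N7, N7's earliest start moves from 8 to 3.
The longest chain is now N3→N5→N6 = 8+4+8 = 20, so the workflow takes 20 days.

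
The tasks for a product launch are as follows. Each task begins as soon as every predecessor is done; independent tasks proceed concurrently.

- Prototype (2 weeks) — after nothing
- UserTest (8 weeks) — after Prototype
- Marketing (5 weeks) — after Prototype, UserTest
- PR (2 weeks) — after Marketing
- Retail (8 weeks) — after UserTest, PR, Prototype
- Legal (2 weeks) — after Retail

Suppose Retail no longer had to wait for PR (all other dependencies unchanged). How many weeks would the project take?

With the dependency in place, Prototype→UserTest→Marketing→PR→Retail→Legal = 2+8+5+2+8+2 = 27 sets the finish at 27 weeks.
Without PR→Retail, Retail's earliest start moves from 17 to 10.
New critical path: Prototype→UserTest→Retail→Legal = 2+8+8+2 = 20 ⇒ 20 weeks.

20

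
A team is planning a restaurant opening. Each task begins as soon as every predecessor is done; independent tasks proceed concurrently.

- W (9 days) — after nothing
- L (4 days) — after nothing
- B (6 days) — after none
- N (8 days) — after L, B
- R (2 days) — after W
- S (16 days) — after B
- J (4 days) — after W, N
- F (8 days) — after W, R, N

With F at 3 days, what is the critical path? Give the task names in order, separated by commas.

B, S

Actual critical path: B→N→F = 6+8+8 = 22 ⇒ 22 days.
F is on the critical path; changing it to 3 makes that path 17 days.
New critical path: B→S = 6+16 = 22 ⇒ 22 days.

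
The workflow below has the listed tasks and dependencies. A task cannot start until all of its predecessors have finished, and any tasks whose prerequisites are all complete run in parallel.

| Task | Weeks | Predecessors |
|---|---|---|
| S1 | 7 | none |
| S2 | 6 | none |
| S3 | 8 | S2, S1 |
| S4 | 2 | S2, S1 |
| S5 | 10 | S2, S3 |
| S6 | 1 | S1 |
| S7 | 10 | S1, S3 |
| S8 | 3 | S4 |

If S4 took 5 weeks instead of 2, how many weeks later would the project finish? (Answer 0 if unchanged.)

0

The binding path is S1→S3→S5 = 7+8+10 = 25; finish at 25 weeks.
The longest path through S4 is only 12 weeks, so S4 has float 13.
No other chain overtakes it, so the finish is 25 weeks.
Change in finish: 25 − 25 = +0 weeks.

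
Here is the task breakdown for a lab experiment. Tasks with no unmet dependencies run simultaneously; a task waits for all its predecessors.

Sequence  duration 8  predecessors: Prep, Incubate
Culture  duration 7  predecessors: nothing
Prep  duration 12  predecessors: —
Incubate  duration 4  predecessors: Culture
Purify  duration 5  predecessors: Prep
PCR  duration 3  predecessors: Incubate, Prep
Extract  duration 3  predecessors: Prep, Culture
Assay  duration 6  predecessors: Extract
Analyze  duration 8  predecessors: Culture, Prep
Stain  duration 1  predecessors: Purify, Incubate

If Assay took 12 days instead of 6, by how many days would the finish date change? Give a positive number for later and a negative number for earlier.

6

Baseline: Prep→Extract→Assay = 12+3+6 = 21 → 21 days.
Assay is on the critical path; changing it to 12 makes that path 27 days.
No other chain overtakes it, so the finish is 27 days.
Change in finish: 27 − 21 = +6 days.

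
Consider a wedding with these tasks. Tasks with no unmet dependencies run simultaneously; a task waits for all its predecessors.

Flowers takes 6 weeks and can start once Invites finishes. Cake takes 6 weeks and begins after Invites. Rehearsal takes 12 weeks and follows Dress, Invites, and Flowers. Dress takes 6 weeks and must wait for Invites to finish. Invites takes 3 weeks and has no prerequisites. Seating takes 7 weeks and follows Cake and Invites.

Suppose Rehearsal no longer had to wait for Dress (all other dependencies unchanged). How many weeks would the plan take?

21

Original critical path: Invites→Dress→Rehearsal = 3+6+12 = 21 ⇒ 21 weeks.
Dropping Dress→Rehearsal doesn't change Rehearsal's earliest start (9); another predecessor still binds.
After: Invites→Flowers→Rehearsal = 3+6+12 = 21 → 21 weeks.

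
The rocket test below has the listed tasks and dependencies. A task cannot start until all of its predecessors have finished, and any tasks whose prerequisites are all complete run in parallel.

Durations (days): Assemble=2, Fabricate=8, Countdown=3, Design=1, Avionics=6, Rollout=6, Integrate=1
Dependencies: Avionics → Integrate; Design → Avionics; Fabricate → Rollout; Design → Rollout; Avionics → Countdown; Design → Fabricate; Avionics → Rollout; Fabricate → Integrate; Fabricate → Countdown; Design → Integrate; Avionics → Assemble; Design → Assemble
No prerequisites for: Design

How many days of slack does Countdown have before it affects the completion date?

3

Critical path: Design→Fabricate→Rollout = 1+8+6 = 15, so the finish is 15 days.
The longest chain containing Countdown totals 12 days.
So Countdown can slip 15 − 12 = 3 days.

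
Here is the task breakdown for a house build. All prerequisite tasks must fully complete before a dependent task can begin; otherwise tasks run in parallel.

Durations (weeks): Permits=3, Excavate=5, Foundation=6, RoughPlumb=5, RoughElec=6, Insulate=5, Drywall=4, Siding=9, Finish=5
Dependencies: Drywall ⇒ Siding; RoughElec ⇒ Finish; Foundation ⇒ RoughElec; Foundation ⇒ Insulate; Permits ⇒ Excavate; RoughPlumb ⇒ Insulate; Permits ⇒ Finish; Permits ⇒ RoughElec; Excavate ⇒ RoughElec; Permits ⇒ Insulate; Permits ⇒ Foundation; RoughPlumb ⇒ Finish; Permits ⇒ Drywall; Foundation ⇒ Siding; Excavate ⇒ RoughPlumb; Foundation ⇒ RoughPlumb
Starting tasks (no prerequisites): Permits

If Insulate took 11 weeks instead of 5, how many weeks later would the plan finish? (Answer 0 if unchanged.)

5

Actual critical path: Permits→Foundation→RoughElec→Finish = 3+6+6+5 = 20 ⇒ 20 weeks.
The longest path through Insulate is only 19 weeks, so Insulate has float 1.
Now Permits→Foundation→RoughPlumb→Insulate = 3+6+5+11 = 25 is longest, so the finish becomes 25 weeks.
Change in finish: 25 − 20 = +5 weeks.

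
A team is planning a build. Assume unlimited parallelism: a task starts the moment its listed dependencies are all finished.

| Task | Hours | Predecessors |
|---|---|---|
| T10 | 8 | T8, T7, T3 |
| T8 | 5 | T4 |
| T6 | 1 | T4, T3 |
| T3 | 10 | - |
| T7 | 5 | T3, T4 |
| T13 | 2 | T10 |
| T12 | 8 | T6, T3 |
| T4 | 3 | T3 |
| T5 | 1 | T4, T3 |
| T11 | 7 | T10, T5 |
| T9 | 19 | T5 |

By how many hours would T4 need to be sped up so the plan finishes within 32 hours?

Current finish: 33 hours; target: 32.
T4 is on every critical path, so each hour cut from T4 cuts the finish by one (this holds down to a finish of 31).
Need 33 − 32 = 1 hour off T4 → T4 becomes 2 hours, finish becomes 32.

1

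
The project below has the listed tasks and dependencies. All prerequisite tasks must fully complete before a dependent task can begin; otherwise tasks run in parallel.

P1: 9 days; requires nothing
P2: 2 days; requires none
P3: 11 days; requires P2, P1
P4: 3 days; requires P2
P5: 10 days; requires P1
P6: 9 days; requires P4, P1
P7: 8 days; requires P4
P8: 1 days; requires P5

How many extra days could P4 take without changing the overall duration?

The longest chain is P1→P3 = 9+11 = 20; overall finish 20 days.
Longest path through P4: 14 days (earliest finish 5, latest finish 11).
So P4 can slip 11 − 5 = 6 days.

6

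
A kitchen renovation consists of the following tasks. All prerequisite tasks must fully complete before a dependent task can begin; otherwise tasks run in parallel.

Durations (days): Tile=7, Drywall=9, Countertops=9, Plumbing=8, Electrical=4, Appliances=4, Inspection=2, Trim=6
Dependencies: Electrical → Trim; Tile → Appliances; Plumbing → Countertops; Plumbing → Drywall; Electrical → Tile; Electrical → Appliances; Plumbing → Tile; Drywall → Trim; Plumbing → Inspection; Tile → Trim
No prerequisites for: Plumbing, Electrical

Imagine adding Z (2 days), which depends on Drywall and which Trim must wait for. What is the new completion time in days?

25

Originally the project takes 23 days.
With Z inserted, Trim now waits for max(Electrical, Drywall, Tile, Z).
New critical path: Plumbing→Drywall→Z→Trim = 8+9+2+6 = 25 ⇒ 25 days.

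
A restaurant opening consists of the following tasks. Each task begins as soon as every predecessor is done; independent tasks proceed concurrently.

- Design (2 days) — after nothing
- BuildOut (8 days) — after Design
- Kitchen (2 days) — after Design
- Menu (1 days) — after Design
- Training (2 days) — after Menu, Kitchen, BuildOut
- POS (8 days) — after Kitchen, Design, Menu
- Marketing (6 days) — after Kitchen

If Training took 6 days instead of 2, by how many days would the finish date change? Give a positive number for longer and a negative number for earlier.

The binding path is Design→BuildOut→Training = 2+8+2 = 12; finish at 12 days.
Training lies on that path, so at 6 days the path becomes 16 days.
No other chain overtakes it, so the finish is 16 days.
Change in finish: 16 − 12 = +4 days.

4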